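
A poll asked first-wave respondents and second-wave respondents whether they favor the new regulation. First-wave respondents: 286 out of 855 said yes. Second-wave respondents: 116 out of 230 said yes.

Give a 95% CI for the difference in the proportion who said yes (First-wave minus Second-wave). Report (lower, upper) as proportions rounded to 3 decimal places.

(-0.242, -0.098)

Sample proportions: 286/855 = 0.3345, 116/230 = 0.5043.
Each SE is √(p̂(1−p̂)/n): √(0.3345·0.6655/855) = 0.01614 and √(0.5043·0.4957/230) = 0.03297.
SE(p̂₁ − p̂₂) = √(SE₁² + SE₂²) = √(0.0002604996 + 0.0010870209) = 0.03671, since the two samples are independent.
At 95% confidence z* = 1.960; margin = 1.960 × 0.03671 = 0.07195.
The difference is 0.3345 − 0.5043 = -0.1698, so the interval is -0.1698 ± 0.07195 = (-0.242, -0.098).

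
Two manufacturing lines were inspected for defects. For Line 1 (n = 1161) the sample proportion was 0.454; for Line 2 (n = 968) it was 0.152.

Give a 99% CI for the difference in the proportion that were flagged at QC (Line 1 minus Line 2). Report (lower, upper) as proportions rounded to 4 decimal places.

(0.2540, 0.3500)

Each SE is √(p̂(1−p̂)/n): √(0.4540·0.5460/1161) = 0.01461 and √(0.1520·0.8480/968) = 0.01154.
SE(p̂₁ − p̂₂) = √(SE₁² + SE₂²) = √(0.0002134521 + 0.0001331716) = 0.01862, since the two samples are independent.
At 99% confidence z* = 2.576; margin = 2.576 × 0.01862 = 0.04797.
The difference is 0.4540 − 0.1520 = 0.3020, so the interval is 0.3020 ± 0.04797 = (0.2540, 0.3500).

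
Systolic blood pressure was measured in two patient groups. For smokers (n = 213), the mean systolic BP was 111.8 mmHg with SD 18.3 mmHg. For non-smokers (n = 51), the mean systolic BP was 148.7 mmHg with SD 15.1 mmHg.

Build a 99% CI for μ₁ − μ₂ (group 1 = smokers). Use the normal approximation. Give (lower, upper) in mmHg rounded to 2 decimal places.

SE₁ = s₁/√n₁ = 18.3/√213 = 1.2539; SE₂ = 15.1/√51 = 2.1144.
Independent samples, unequal variances: SE_diff = √(SE₁² + SE₂²) = √(1.57226521 + 4.47068736) = 2.4582.
z* = 2.576, so margin of error = 2.576 × 2.4582 = 6.3323.
Difference in means = 111.8 − 148.7 = -36.9000.
-36.9000 ± 6.3323 → (-43.23, -30.57).

(-43.23, -30.57)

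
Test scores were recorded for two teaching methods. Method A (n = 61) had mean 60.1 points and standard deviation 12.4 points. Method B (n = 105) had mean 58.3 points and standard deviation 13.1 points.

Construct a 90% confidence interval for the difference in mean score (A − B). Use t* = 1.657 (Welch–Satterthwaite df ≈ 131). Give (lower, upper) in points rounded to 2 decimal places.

SE₁ = s₁/√n₁ = 12.4/√61 = 1.5877; SE₂ = 13.1/√105 = 1.2784.
Independent samples, unequal variances: SE_diff = √(SE₁² + SE₂²) = √(2.52079129 + 1.63430656) = 2.0384.
t* = 1.657, so margin of error = 1.657 × 2.0384 = 3.3776.
Difference in means = 60.1 − 58.3 = 1.8000.
1.8000 ± 3.3776 → (-1.58, 5.18).

(-1.58, 5.18)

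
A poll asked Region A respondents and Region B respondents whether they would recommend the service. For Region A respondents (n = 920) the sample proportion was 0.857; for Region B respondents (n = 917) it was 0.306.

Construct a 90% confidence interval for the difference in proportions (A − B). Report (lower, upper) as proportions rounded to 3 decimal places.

(0.520, 0.582)

Each SE is √(p̂(1−p̂)/n): √(0.8570·0.1430/920) = 0.01154 and √(0.3060·0.6940/917) = 0.01522.
SE(p̂₁ − p̂₂) = √(SE₁² + SE₂²) = √(0.0001331716 + 0.0002316484) = 0.01910, since the two samples are independent.
At 90% confidence z* = 1.645; margin = 1.645 × 0.01910 = 0.03142.
The difference is 0.8570 − 0.3060 = 0.5510, so the interval is 0.5510 ± 0.03142 = (0.520, 0.582).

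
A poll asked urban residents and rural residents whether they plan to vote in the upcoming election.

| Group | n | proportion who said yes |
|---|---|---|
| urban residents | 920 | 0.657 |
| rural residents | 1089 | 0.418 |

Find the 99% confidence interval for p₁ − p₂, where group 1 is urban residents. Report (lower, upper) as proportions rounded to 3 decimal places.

(0.183, 0.295)

SE₁ = √(p̂₁(1−p̂₁)/n₁) = √(0.6570·0.3430/920) = 0.01565; SE₂ = √(0.4180·0.5820/1089) = 0.01495.
Independent samples: SE of the difference = √(SE₁² + SE₂²) = √(0.0002449225 + 0.0002235025) = 0.02164.
z* for 99% confidence is 2.576, so the margin of error is 2.576 × 0.02164 = 0.05574.
Point estimate p̂₁ − p̂₂ = 0.6570 − 0.4180 = 0.2390.
0.2390 ± 0.05574 → (0.183, 0.295).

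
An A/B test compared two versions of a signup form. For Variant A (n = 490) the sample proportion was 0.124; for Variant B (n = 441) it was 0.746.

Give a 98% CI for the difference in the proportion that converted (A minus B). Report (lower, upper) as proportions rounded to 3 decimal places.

(-0.681, -0.563)

The two standard errors are √(0.1240×0.8760/490) = 0.01489 and √(0.7460×0.2540/441) = 0.02073.
Because the samples are independent, SE_diff = √(0.01489² + 0.02073²) = 0.02552.
Using z* = 2.326 for 98%, ME = 2.326 × 0.02552 = 0.05936.
p̂₁ − p̂₂ = -0.6220; interval -0.6220 ± 0.05936 gives (-0.681, -0.563).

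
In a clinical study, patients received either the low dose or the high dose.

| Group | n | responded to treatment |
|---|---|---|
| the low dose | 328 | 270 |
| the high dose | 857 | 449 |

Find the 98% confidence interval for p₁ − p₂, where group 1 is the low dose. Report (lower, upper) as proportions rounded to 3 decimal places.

(0.236, 0.362)

p̂₁ = 270/328 = 0.8232 and p̂₂ = 449/857 = 0.5239.
SE₁ = √(p̂₁(1−p̂₁)/n₁) = √(0.8232·0.1768/328) = 0.02106; SE₂ = √(0.5239·0.4761/857) = 0.01706.
Independent samples: SE of the difference = √(SE₁² + SE₂²) = √(0.0004435236 + 0.0002910436) = 0.02710.
z* for 98% confidence is 2.326, so the margin of error is 2.326 × 0.02710 = 0.06303.
Point estimate p̂₁ − p̂₂ = 0.8232 − 0.5239 = 0.2993.
0.2993 ± 0.06303 → (0.236, 0.362).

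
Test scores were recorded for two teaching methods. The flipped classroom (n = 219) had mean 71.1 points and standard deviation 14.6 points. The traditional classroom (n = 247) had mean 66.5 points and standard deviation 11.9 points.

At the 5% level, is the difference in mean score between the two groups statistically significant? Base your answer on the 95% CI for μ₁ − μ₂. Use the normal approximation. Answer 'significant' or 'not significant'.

significant

Per-group SEs: s₁/√n₁ = 14.6/√219 = 0.9866, s₂/√n₂ = 11.9/√247 = 0.7572.
Unpooled SE of the difference: √(0.97337956 + 0.57335184) = 1.2437.
Margin of error = z* · SE = 1.960 × 1.2437 = 2.4377.
x̄₁ − x̄₂ = 71.1 − 66.5 = 4.6000.
CI: 4.6000 ± 2.4377 = (2.1623, 7.0377).
The interval (2.1623, 7.0377) does not contain 0, so the difference is significant.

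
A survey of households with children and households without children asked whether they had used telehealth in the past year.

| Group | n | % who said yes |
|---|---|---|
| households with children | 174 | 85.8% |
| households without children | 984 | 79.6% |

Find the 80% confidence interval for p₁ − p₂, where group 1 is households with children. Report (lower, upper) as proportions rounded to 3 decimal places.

SE₁ = √(p̂₁(1−p̂₁)/n₁) = √(0.8580·0.1420/174) = 0.02646; SE₂ = √(0.7960·0.2040/984) = 0.01285.
Independent samples: SE of the difference = √(SE₁² + SE₂²) = √(0.0007001316 + 0.0001651225) = 0.02942.
z* for 80% confidence is 1.282, so the margin of error is 1.282 × 0.02942 = 0.03772.
Point estimate p̂₁ − p̂₂ = 0.8580 − 0.7960 = 0.0620.
0.0620 ± 0.03772 → (0.024, 0.100).

(0.024, 0.100)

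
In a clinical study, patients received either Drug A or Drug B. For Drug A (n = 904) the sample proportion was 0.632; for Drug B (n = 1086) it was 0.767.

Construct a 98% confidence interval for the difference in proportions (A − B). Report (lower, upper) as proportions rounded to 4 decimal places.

The two standard errors are √(0.6320×0.3680/904) = 0.01604 and √(0.7670×0.2330/1086) = 0.01283.
Because the samples are independent, SE_diff = √(0.01604² + 0.01283²) = 0.02054.
Using z* = 2.326 for 98%, ME = 2.326 × 0.02054 = 0.04778.
p̂₁ − p̂₂ = -0.1350; interval -0.1350 ± 0.04778 gives (-0.1828, -0.0872).

(-0.1828, -0.0872)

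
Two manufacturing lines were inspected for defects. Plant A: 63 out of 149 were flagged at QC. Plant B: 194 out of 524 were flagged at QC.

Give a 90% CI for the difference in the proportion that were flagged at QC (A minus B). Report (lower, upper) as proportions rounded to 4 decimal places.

(-0.0225, 0.1277)

p̂₁ = 63/149 = 0.4228 and p̂₂ = 194/524 = 0.3702.
SE₁ = √(p̂₁(1−p̂₁)/n₁) = √(0.4228·0.5772/149) = 0.04047; SE₂ = √(0.3702·0.6298/524) = 0.02109.
Independent samples: SE of the difference = √(SE₁² + SE₂²) = √(0.0016378209 + 0.0004447881) = 0.04564.
z* for 90% confidence is 1.645, so the margin of error is 1.645 × 0.04564 = 0.07508.
Point estimate p̂₁ − p̂₂ = 0.4228 − 0.3702 = 0.0526.
0.0526 ± 0.07508 → (-0.0225, 0.1277).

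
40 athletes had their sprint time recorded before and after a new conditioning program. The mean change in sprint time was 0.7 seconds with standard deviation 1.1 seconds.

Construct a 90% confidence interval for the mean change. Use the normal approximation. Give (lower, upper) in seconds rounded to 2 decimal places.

(0.41, 0.99)

Paired design: SE = s_d/√n = 1.1/√40 = 0.1739.
z* = 1.645; margin of error = 1.645 × 0.1739 = 0.2861.
0.7 ± 0.2861 → (0.41, 0.99).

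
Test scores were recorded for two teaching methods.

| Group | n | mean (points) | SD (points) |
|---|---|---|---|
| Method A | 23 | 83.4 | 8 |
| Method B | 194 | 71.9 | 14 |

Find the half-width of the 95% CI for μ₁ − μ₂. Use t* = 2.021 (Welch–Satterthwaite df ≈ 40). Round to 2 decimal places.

3.94

Per-group SEs: s₁/√n₁ = 8/√23 = 1.6681, s₂/√n₂ = 14/√194 = 1.0051.
Unpooled SE of the difference: √(2.78255761 + 1.01022601) = 1.9475.
Margin of error = t* · SE = 2.021 × 1.9475 = 3.9359.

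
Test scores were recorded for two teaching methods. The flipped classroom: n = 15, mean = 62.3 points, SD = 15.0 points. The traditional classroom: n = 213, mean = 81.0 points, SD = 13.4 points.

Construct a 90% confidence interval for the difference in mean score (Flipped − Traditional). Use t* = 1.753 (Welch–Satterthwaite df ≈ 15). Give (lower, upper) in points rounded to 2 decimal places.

Per-group SEs: s₁/√n₁ = 15.0/√15 = 3.8730, s₂/√n₂ = 13.4/√213 = 0.9182.
Unpooled SE of the difference: √(15.000129 + 0.84309124) = 3.9804.
Margin of error = t* · SE = 1.753 × 3.9804 = 6.9776.
x̄₁ − x̄₂ = 62.3 − 81.0 = -18.7000.
CI: -18.7000 ± 6.9776 = (-25.68, -11.72).

(-25.68, -11.72)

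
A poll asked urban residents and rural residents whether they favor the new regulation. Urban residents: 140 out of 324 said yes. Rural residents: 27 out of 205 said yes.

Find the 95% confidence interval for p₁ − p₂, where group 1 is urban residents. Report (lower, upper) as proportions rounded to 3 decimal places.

p̂₁ = 140/324 = 0.4321 and p̂₂ = 27/205 = 0.1317.
SE₁ = √(p̂₁(1−p̂₁)/n₁) = √(0.4321·0.5679/324) = 0.02752; SE₂ = √(0.1317·0.8683/205) = 0.02362.
Independent samples: SE of the difference = √(SE₁² + SE₂²) = √(0.0007573504 + 0.0005579044) = 0.03627.
z* for 95% confidence is 1.960, so the margin of error is 1.960 × 0.03627 = 0.07109.
Point estimate p̂₁ − p̂₂ = 0.4321 − 0.1317 = 0.3004.
0.3004 ± 0.07109 → (0.229, 0.371).

(0.229, 0.371)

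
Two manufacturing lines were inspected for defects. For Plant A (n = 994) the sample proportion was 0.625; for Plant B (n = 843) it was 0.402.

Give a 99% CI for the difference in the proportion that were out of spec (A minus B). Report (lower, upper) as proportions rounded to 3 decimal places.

The two standard errors are √(0.6250×0.3750/994) = 0.01536 and √(0.4020×0.5980/843) = 0.01689.
Because the samples are independent, SE_diff = √(0.01536² + 0.01689²) = 0.02283.
Using z* = 2.576 for 99%, ME = 2.576 × 0.02283 = 0.05881.
p̂₁ − p̂₂ = 0.2230; interval 0.2230 ± 0.05881 gives (0.164, 0.282).

(0.164, 0.282)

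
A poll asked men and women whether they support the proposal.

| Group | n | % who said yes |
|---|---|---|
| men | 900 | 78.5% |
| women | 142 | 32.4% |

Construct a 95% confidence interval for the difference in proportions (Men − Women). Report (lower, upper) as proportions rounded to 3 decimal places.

(0.379, 0.543)

SE₁ = √(p̂₁(1−p̂₁)/n₁) = √(0.7850·0.2150/900) = 0.01369; SE₂ = √(0.3240·0.6760/142) = 0.03927.
Independent samples: SE of the difference = √(SE₁² + SE₂²) = √(0.0001874161 + 0.0015421329) = 0.04159.
z* for 95% confidence is 1.960, so the margin of error is 1.960 × 0.04159 = 0.08152.
Point estimate p̂₁ − p̂₂ = 0.7850 − 0.3240 = 0.4610.
0.4610 ± 0.08152 → (0.379, 0.543).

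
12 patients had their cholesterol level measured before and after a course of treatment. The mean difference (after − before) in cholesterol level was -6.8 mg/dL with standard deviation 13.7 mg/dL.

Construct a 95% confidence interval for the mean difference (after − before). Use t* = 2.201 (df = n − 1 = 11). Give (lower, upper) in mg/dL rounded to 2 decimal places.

(-15.50, 1.90)

Paired design: SE = s_d/√n = 13.7/√12 = 3.9548.
t* = 2.201; margin of error = 2.201 × 3.9548 = 8.7045.
-6.8 ± 8.7045 → (-15.50, 1.90).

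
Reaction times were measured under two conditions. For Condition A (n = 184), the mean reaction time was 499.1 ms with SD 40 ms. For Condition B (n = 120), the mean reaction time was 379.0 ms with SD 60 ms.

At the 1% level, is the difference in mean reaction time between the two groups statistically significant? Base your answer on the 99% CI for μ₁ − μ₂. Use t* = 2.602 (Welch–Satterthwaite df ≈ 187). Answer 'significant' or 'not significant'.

Standard errors of each mean: 40/√184 = 2.9488 and 60/√120 = 5.4772.
SE(x̄₁ − x̄₂) = √(2.9488² + 5.4772²) = 6.2205 for independent samples with unequal variances.
With t* = 2.602, the margin is 2.602 × 6.2205 = 16.1857.
x̄₁ − x̄₂ = 499.1 − 379.0 = 120.1000; the interval is 120.1000 ± 16.1857 = (103.9143, 136.2857).
The interval (103.9143, 136.2857) does not contain 0, so the difference is significant.

significant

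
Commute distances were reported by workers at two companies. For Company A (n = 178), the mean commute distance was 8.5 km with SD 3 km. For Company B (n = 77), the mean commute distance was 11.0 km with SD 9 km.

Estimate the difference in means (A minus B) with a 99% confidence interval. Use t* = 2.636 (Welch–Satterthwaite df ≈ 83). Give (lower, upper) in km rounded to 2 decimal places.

(-5.27, 0.27)

Per-group SEs: s₁/√n₁ = 3/√178 = 0.2249, s₂/√n₂ = 9/√77 = 1.0256.
Unpooled SE of the difference: √(0.05058001 + 1.05185536) = 1.0500.
Margin of error = t* · SE = 2.636 × 1.0500 = 2.7678.
x̄₁ − x̄₂ = 8.5 − 11.0 = -2.5000.
CI: -2.5000 ± 2.7678 = (-5.27, 0.27).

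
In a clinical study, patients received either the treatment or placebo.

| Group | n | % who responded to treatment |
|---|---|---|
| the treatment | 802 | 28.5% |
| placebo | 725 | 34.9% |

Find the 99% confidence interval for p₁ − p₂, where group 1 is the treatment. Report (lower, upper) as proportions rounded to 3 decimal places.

(-0.125, -0.003)

SE₁ = √(p̂₁(1−p̂₁)/n₁) = √(0.2850·0.7150/802) = 0.01594; SE₂ = √(0.3490·0.6510/725) = 0.01770.
Independent samples: SE of the difference = √(SE₁² + SE₂²) = √(0.0002540836 + 0.00031329) = 0.02382.
z* for 99% confidence is 2.576, so the margin of error is 2.576 × 0.02382 = 0.06136.
Point estimate p̂₁ − p̂₂ = 0.2850 − 0.3490 = -0.0640.
-0.0640 ± 0.06136 → (-0.125, -0.003).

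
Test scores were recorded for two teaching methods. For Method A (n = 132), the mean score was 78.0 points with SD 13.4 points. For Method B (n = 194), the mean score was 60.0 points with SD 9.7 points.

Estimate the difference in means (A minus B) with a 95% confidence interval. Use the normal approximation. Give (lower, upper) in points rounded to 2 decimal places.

(15.34, 20.66)

Per-group SEs: s₁/√n₁ = 13.4/√132 = 1.1663, s₂/√n₂ = 9.7/√194 = 0.6964.
Unpooled SE of the difference: √(1.36025569 + 0.48497296) = 1.3584.
Margin of error = z* · SE = 1.960 × 1.3584 = 2.6625.
x̄₁ − x̄₂ = 78.0 − 60.0 = 18.0000.
CI: 18.0000 ± 2.6625 = (15.34, 20.66).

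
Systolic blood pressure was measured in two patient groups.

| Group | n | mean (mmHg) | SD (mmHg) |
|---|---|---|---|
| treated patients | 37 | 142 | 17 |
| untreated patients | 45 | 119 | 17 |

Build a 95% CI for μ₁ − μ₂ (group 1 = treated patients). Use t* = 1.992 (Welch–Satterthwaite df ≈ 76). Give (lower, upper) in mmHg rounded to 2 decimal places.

(15.48, 30.52)

SE₁ = s₁/√n₁ = 17/√37 = 2.7948; SE₂ = 17/√45 = 2.5342.
Independent samples, unequal variances: SE_diff = √(SE₁² + SE₂²) = √(7.81090704 + 6.42216964) = 3.7727.
t* = 1.992, so margin of error = 1.992 × 3.7727 = 7.5152.
Difference in means = 142 − 119 = 23.0000.
23.0000 ± 7.5152 → (15.48, 30.52).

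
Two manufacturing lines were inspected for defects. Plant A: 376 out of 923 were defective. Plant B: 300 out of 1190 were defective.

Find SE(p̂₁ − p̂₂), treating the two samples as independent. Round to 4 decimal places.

Sample proportions: 376/923 = 0.4074, 300/1190 = 0.2521.
Each SE is √(p̂(1−p̂)/n): √(0.4074·0.5926/923) = 0.01617 and √(0.2521·0.7479/1190) = 0.01259.
SE(p̂₁ − p̂₂) = √(SE₁² + SE₂²) = √(0.0002614689 + 0.0001585081) = 0.02049, since the two samples are independent.

0.0205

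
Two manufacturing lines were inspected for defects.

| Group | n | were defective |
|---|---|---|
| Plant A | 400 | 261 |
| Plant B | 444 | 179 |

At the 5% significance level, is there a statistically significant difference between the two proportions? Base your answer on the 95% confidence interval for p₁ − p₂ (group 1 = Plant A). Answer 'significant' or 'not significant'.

Sample proportions: 261/400 = 0.6525, 179/444 = 0.4032.
Each SE is √(p̂(1−p̂)/n): √(0.6525·0.3475/400) = 0.02381 and √(0.4032·0.5968/444) = 0.02328.
SE(p̂₁ − p̂₂) = √(SE₁² + SE₂²) = √(0.0005669161 + 0.0005419584) = 0.03330, since the two samples are independent.
At 95% confidence z* = 1.960; margin = 1.960 × 0.03330 = 0.06527.
The difference is 0.6525 − 0.4032 = 0.2493, so the interval is 0.2493 ± 0.06527 = (0.18403, 0.31457).
The interval (0.18403, 0.31457) does not contain 0, so the difference is significant.

significant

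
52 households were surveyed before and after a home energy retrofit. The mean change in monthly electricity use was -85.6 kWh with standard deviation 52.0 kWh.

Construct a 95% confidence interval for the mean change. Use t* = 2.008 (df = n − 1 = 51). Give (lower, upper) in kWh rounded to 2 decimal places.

Paired design: SE = s_d/√n = 52.0/√52 = 7.2111.
t* = 2.008; margin of error = 2.008 × 7.2111 = 14.4799.
-85.6 ± 14.4799 → (-100.08, -71.12).

(-100.08, -71.12)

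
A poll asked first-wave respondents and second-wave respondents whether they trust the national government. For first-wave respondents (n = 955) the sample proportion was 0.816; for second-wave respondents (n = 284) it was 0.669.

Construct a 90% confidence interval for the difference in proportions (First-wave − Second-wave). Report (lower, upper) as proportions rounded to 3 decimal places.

The two standard errors are √(0.8160×0.1840/955) = 0.01254 and √(0.6690×0.3310/284) = 0.02792.
Because the samples are independent, SE_diff = √(0.01254² + 0.02792²) = 0.03061.
Using z* = 1.645 for 90%, ME = 1.645 × 0.03061 = 0.05035.
p̂₁ − p̂₂ = 0.1470; interval 0.1470 ± 0.05035 gives (0.097, 0.197).

(0.097, 0.197)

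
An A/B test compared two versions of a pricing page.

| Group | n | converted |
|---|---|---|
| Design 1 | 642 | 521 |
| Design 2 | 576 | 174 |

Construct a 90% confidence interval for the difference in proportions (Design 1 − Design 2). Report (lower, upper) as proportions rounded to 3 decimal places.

(0.469, 0.550)

p̂₁ = 521/642 = 0.8115 and p̂₂ = 174/576 = 0.3021.
SE₁ = √(p̂₁(1−p̂₁)/n₁) = √(0.8115·0.1885/642) = 0.01544; SE₂ = √(0.3021·0.6979/576) = 0.01913.
Independent samples: SE of the difference = √(SE₁² + SE₂²) = √(0.0002383936 + 0.0003659569) = 0.02458.
z* for 90% confidence is 1.645, so the margin of error is 1.645 × 0.02458 = 0.04043.
Point estimate p̂₁ − p̂₂ = 0.8115 − 0.3021 = 0.5094.
0.5094 ± 0.04043 → (0.469, 0.550).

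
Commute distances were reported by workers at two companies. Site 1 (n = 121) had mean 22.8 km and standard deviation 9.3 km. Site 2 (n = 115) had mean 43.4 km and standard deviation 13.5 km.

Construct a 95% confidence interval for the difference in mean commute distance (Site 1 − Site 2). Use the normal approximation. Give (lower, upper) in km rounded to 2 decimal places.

Per-group SEs: s₁/√n₁ = 9.3/√121 = 0.8455, s₂/√n₂ = 13.5/√115 = 1.2589.
Unpooled SE of the difference: √(0.71487025 + 1.58482921) = 1.5165.
Margin of error = z* · SE = 1.960 × 1.5165 = 2.9723.
x̄₁ − x̄₂ = 22.8 − 43.4 = -20.6000.
CI: -20.6000 ± 2.9723 = (-23.57, -17.63).

(-23.57, -17.63)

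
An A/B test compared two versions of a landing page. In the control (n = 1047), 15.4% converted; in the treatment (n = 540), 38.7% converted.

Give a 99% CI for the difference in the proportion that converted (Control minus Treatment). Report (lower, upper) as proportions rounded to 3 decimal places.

(-0.294, -0.172)

SE₁ = √(p̂₁(1−p̂₁)/n₁) = √(0.1540·0.8460/1047) = 0.01116; SE₂ = √(0.3870·0.6130/540) = 0.02096.
Independent samples: SE of the difference = √(SE₁² + SE₂²) = √(0.0001245456 + 0.0004393216) = 0.02375.
z* for 99% confidence is 2.576, so the margin of error is 2.576 × 0.02375 = 0.06118.
Point estimate p̂₁ − p̂₂ = 0.1540 − 0.3870 = -0.2330.
-0.2330 ± 0.06118 → (-0.294, -0.172).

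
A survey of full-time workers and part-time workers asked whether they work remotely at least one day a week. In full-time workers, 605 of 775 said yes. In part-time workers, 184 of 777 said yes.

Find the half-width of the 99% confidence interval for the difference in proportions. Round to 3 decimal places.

0.055

Sample proportions: 605/775 = 0.7806, 184/777 = 0.2368.
Each SE is √(p̂(1−p̂)/n): √(0.7806·0.2194/775) = 0.01487 and √(0.2368·0.7632/777) = 0.01525.
SE(p̂₁ − p̂₂) = √(SE₁² + SE₂²) = √(0.0002211169 + 0.0002325625) = 0.02130, since the two samples are independent.
At 99% confidence z* = 2.576; margin = 2.576 × 0.02130 = 0.05487.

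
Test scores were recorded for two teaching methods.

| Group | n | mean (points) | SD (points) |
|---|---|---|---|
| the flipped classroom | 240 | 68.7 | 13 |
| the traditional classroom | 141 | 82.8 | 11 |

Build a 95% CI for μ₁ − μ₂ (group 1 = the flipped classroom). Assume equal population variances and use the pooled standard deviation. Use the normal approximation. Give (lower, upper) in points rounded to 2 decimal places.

(-16.66, -11.54)

s_p = √[((n₁−1)s₁² + (n₂−1)s₂²)/(n₁+n₂−2)] = √[(239·13² + 140·11²)/379] = 12.2992.
SE = 12.2992·√(1/240 + 1/141) = 1.3050.
With z* = 1.960, margin = 1.960 × 1.3050 = 2.5578.
x̄₁ − x̄₂ = 68.7 − 82.8 = -14.1000; interval -14.1000 ± 2.5578 = (-16.66, -11.54).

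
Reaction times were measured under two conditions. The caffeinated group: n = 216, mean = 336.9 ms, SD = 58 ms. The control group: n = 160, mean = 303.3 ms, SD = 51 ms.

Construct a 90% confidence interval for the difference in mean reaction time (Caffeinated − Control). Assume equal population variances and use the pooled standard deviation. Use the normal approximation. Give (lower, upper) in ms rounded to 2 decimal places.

(24.14, 43.06)

s_p = √[((n₁−1)s₁² + (n₂−1)s₂²)/(n₁+n₂−2)] = √[(215·58² + 159·51²)/374] = 55.1328.
SE = 55.1328·√(1/216 + 1/160) = 5.7507.
With z* = 1.645, margin = 1.645 × 5.7507 = 9.4599.
x̄₁ − x̄₂ = 336.9 − 303.3 = 33.6000; interval 33.6000 ± 9.4599 = (24.14, 43.06).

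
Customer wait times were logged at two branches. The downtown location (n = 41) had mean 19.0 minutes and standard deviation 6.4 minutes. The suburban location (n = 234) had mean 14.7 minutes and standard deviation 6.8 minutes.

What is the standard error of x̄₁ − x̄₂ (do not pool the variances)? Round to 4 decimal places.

1.0939

SE₁ = s₁/√n₁ = 6.4/√41 = 0.9995; SE₂ = 6.8/√234 = 0.4445.
Independent samples, unequal variances: SE_diff = √(SE₁² + SE₂²) = √(0.99900025 + 0.19758025) = 1.0939.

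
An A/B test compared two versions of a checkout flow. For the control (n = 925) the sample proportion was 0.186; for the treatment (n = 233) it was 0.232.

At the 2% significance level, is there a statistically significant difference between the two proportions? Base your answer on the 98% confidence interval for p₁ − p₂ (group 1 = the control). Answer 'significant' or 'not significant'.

not significant

SE₁ = √(p̂₁(1−p̂₁)/n₁) = √(0.1860·0.8140/925) = 0.01279; SE₂ = √(0.2320·0.7680/233) = 0.02765.
Independent samples: SE of the difference = √(SE₁² + SE₂²) = √(0.0001635841 + 0.0007645225) = 0.03046.
z* for 98% confidence is 2.326, so the margin of error is 2.326 × 0.03046 = 0.07085.
Point estimate p̂₁ − p̂₂ = 0.1860 − 0.2320 = -0.0460.
-0.0460 ± 0.07085 → (-0.11685, 0.02485).
The interval (-0.11685, 0.02485) contains 0, so the difference is not significant.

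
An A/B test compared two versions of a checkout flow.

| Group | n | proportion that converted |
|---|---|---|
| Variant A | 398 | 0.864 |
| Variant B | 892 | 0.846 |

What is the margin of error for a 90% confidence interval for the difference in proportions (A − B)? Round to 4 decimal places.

0.0346

SE₁ = √(p̂₁(1−p̂₁)/n₁) = √(0.8640·0.1360/398) = 0.01718; SE₂ = √(0.8460·0.1540/892) = 0.01209.
Independent samples: SE of the difference = √(SE₁² + SE₂²) = √(0.0002951524 + 0.0001461681) = 0.02101.
z* for 90% confidence is 1.645, so the margin of error is 1.645 × 0.02101 = 0.03456.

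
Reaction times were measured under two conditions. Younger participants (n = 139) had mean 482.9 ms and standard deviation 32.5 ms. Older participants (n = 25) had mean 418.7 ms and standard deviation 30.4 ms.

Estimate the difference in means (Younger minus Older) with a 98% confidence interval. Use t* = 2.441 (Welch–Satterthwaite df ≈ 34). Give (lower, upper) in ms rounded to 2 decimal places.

(47.90, 80.50)

Per-group SEs: s₁/√n₁ = 32.5/√139 = 2.7566, s₂/√n₂ = 30.4/√25 = 6.0800.
Unpooled SE of the difference: √(7.59884356 + 36.9664) = 6.6757.
Margin of error = t* · SE = 2.441 × 6.6757 = 16.2954.
x̄₁ − x̄₂ = 482.9 − 418.7 = 64.2000.
CI: 64.2000 ± 16.2954 = (47.90, 80.50).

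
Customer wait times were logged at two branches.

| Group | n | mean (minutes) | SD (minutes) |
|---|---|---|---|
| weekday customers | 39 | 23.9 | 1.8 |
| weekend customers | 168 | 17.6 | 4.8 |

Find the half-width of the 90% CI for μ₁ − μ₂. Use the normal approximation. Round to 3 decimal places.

0.772

Standard errors of each mean: 1.8/√39 = 0.2882 and 4.8/√168 = 0.3703.
SE(x̄₁ − x̄₂) = √(0.2882² + 0.3703²) = 0.4692 for independent samples with unequal variances.
With z* = 1.645, the margin is 1.645 × 0.4692 = 0.7718.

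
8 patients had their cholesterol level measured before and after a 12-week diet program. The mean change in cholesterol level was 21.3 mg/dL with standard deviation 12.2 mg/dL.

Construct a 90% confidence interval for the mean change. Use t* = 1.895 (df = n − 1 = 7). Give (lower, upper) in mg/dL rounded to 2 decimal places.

Paired design: SE = s_d/√n = 12.2/√8 = 4.3134.
t* = 1.895; margin of error = 1.895 × 4.3134 = 8.1739.
21.3 ± 8.1739 → (13.13, 29.47).

(13.13, 29.47)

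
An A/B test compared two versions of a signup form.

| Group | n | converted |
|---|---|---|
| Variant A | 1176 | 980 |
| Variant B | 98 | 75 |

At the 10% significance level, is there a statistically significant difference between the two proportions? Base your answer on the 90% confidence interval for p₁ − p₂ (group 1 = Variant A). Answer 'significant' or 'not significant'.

not significant

Sample proportions: 980/1176 = 0.8333, 75/98 = 0.7653.
Each SE is √(p̂(1−p̂)/n): √(0.8333·0.1667/1176) = 0.01087 and √(0.7653·0.2347/98) = 0.04281.
SE(p̂₁ − p̂₂) = √(SE₁² + SE₂²) = √(0.0001181569 + 0.0018326961) = 0.04417, since the two samples are independent.
At 90% confidence z* = 1.645; margin = 1.645 × 0.04417 = 0.07266.
The difference is 0.8333 − 0.7653 = 0.0680, so the interval is 0.0680 ± 0.07266 = (-0.00466, 0.14066).
The interval (-0.00466, 0.14066) contains 0, so the difference is not significant.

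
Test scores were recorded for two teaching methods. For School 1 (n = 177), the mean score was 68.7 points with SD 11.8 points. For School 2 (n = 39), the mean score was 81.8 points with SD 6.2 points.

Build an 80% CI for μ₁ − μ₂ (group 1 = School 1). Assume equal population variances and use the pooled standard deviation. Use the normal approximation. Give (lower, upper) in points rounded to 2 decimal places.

Pooled variance s_p² = [176·11.8² + 38·6.2²] / (177+39−2) = 121.3409, so s_p = 11.0155.
SE_diff = s_p·√(1/n₁ + 1/n₂) = 11.0155·√(1/177 + 1/39) = 1.9486.
z* = 1.282; margin = 1.282 × 1.9486 = 2.4981.
Difference = 68.7 − 81.8 = -13.1000.
-13.1000 ± 2.4981 → (-15.60, -10.60).

(-15.60, -10.60)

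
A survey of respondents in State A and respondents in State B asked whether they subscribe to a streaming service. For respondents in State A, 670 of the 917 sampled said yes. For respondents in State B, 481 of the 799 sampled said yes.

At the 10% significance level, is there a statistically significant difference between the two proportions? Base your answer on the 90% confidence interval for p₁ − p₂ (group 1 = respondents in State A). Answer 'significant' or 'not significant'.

significant

Sample proportions: 670/917 = 0.7306, 481/799 = 0.6020.
Each SE is √(p̂(1−p̂)/n): √(0.7306·0.2694/917) = 0.01465 and √(0.6020·0.3980/799) = 0.01732.
SE(p̂₁ − p̂₂) = √(SE₁² + SE₂²) = √(0.0002146225 + 0.0002999824) = 0.02268, since the two samples are independent.
At 90% confidence z* = 1.645; margin = 1.645 × 0.02268 = 0.03731.
The difference is 0.7306 − 0.6020 = 0.1286, so the interval is 0.1286 ± 0.03731 = (0.09129, 0.16591).
The interval (0.09129, 0.16591) does not contain 0, so the difference is significant.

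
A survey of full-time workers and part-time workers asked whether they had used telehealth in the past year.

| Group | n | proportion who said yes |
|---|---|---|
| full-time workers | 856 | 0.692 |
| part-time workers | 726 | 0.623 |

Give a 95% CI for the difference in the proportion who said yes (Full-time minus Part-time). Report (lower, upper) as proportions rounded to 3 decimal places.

The two standard errors are √(0.6920×0.3080/856) = 0.01578 and √(0.6230×0.3770/726) = 0.01799.
Because the samples are independent, SE_diff = √(0.01578² + 0.01799²) = 0.02393.
Using z* = 1.960 for 95%, ME = 1.960 × 0.02393 = 0.04690.
p̂₁ − p̂₂ = 0.0690; interval 0.0690 ± 0.04690 gives (0.022, 0.116).

(0.022, 0.116)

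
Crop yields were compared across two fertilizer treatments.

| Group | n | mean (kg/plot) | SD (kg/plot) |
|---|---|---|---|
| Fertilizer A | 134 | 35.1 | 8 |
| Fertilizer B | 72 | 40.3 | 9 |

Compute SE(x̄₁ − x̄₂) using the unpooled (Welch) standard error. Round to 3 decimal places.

Per-group SEs: s₁/√n₁ = 8/√134 = 0.6911, s₂/√n₂ = 9/√72 = 1.0607.
Unpooled SE of the difference: √(0.47761921 + 1.12508449) = 1.2660.

1.266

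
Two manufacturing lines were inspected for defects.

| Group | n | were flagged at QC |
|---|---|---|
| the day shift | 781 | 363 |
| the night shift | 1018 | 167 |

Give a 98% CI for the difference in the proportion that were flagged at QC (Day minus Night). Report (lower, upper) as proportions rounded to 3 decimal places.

Sample proportions: 363/781 = 0.4648, 167/1018 = 0.1640.
Each SE is √(p̂(1−p̂)/n): √(0.4648·0.5352/781) = 0.01785 and √(0.1640·0.8360/1018) = 0.01161.
SE(p̂₁ − p̂₂) = √(SE₁² + SE₂²) = √(0.0003186225 + 0.0001347921) = 0.02129, since the two samples are independent.
At 98% confidence z* = 2.326; margin = 2.326 × 0.02129 = 0.04952.
The difference is 0.4648 − 0.1640 = 0.3008, so the interval is 0.3008 ± 0.04952 = (0.251, 0.350).

(0.251, 0.350)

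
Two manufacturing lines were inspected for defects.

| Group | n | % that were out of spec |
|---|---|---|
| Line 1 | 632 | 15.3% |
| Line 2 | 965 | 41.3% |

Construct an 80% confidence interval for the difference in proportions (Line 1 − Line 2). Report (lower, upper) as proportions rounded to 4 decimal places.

(-0.2874, -0.2326)

The two standard errors are √(0.1530×0.8470/632) = 0.01432 and √(0.4130×0.5870/965) = 0.01585.
Because the samples are independent, SE_diff = √(0.01432² + 0.01585²) = 0.02136.
Using z* = 1.282 for 80%, ME = 1.282 × 0.02136 = 0.02738.
p̂₁ − p̂₂ = -0.2600; interval -0.2600 ± 0.02738 gives (-0.2874, -0.2326).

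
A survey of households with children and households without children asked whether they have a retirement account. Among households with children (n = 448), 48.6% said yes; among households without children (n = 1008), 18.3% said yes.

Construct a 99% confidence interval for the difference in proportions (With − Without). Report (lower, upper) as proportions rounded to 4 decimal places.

The two standard errors are √(0.4860×0.5140/448) = 0.02361 and √(0.1830×0.8170/1008) = 0.01218.
Because the samples are independent, SE_diff = √(0.02361² + 0.01218²) = 0.02657.
Using z* = 2.576 for 99%, ME = 2.576 × 0.02657 = 0.06844.
p̂₁ − p̂₂ = 0.3030; interval 0.3030 ± 0.06844 gives (0.2346, 0.3714).

(0.2346, 0.3714)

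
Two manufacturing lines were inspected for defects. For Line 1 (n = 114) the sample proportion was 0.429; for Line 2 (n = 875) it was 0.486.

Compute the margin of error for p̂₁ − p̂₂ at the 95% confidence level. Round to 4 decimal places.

0.0967

SE₁ = √(p̂₁(1−p̂₁)/n₁) = √(0.4290·0.5710/114) = 0.04635; SE₂ = √(0.4860·0.5140/875) = 0.01690.
Independent samples: SE of the difference = √(SE₁² + SE₂²) = √(0.0021483225 + 0.00028561) = 0.04933.
z* for 95% confidence is 1.960, so the margin of error is 1.960 × 0.04933 = 0.09669.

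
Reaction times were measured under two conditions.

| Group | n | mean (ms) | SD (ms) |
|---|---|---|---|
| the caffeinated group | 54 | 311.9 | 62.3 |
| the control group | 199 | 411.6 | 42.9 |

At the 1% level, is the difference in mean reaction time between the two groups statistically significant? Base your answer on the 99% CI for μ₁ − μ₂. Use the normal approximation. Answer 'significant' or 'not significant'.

significant

Standard errors of each mean: 62.3/√54 = 8.4780 and 42.9/√199 = 3.0411.
SE(x̄₁ − x̄₂) = √(8.4780² + 3.0411²) = 9.0069 for independent samples with unequal variances.
With z* = 2.576, the margin is 2.576 × 9.0069 = 23.2018.
x̄₁ − x̄₂ = 311.9 − 411.6 = -99.7000; the interval is -99.7000 ± 23.2018 = (-122.9018, -76.4982).
The interval (-122.9018, -76.4982) does not contain 0, so the difference is significant.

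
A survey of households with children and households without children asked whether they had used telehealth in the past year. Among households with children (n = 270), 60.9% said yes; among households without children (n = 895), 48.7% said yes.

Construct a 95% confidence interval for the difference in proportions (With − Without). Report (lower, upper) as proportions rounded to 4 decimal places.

SE₁ = √(p̂₁(1−p̂₁)/n₁) = √(0.6090·0.3910/270) = 0.02970; SE₂ = √(0.4870·0.5130/895) = 0.01671.
Independent samples: SE of the difference = √(SE₁² + SE₂²) = √(0.00088209 + 0.0002792241) = 0.03408.
z* for 95% confidence is 1.960, so the margin of error is 1.960 × 0.03408 = 0.06680.
Point estimate p̂₁ − p̂₂ = 0.6090 − 0.4870 = 0.1220.
0.1220 ± 0.06680 → (0.0552, 0.1888).

(0.0552, 0.1888)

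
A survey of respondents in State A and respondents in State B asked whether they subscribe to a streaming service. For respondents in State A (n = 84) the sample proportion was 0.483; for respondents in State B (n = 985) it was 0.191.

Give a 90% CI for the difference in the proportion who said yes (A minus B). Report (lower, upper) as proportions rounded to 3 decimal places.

SE₁ = √(p̂₁(1−p̂₁)/n₁) = √(0.4830·0.5170/84) = 0.05452; SE₂ = √(0.1910·0.8090/985) = 0.01252.
Independent samples: SE of the difference = √(SE₁² + SE₂²) = √(0.0029724304 + 0.0001567504) = 0.05594.
z* for 90% confidence is 1.645, so the margin of error is 1.645 × 0.05594 = 0.09202.
Point estimate p̂₁ − p̂₂ = 0.4830 − 0.1910 = 0.2920.
0.2920 ± 0.09202 → (0.200, 0.384).

(0.200, 0.384)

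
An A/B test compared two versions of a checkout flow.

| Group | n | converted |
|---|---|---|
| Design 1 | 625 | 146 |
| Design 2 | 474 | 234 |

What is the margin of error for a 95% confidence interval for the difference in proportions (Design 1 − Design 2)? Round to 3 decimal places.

0.056

p̂₁ = 146/625 = 0.2336 and p̂₂ = 234/474 = 0.4937.
SE₁ = √(p̂₁(1−p̂₁)/n₁) = √(0.2336·0.7664/625) = 0.01692; SE₂ = √(0.4937·0.5063/474) = 0.02296.
Independent samples: SE of the difference = √(SE₁² + SE₂²) = √(0.0002862864 + 0.0005271616) = 0.02852.
z* for 95% confidence is 1.960, so the margin of error is 1.960 × 0.02852 = 0.05590.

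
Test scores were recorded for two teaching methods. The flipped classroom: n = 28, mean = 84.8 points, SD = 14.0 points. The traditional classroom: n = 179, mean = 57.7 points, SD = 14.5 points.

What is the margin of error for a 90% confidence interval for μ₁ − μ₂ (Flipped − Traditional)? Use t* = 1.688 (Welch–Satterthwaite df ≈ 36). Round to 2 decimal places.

4.83

SE₁ = s₁/√n₁ = 14.0/√28 = 2.6458; SE₂ = 14.5/√179 = 1.0838.
Independent samples, unequal variances: SE_diff = √(SE₁² + SE₂²) = √(7.00025764 + 1.17462244) = 2.8592.
t* = 1.688, so margin of error = 1.688 × 2.8592 = 4.8263.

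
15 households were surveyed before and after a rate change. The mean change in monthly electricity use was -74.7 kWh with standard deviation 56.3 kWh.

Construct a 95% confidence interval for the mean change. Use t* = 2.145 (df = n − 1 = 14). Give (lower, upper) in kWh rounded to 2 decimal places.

This is a matched-pairs design, so SE = s_d/√n = 56.3/√15 = 14.5366.
Margin = 2.145 × 14.5366 = 31.1810; the interval is -74.7 ± 31.1810 = (-105.88, -43.52).

(-105.88, -43.52)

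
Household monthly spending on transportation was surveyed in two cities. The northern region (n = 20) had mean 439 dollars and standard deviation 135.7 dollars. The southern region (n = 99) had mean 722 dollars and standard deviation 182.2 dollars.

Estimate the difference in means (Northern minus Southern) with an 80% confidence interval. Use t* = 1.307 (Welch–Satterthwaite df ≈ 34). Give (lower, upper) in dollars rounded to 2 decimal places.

Per-group SEs: s₁/√n₁ = 135.7/√20 = 30.3434, s₂/√n₂ = 182.2/√99 = 18.3118.
Unpooled SE of the difference: √(920.72192356 + 335.32201924) = 35.4407.
Margin of error = t* · SE = 1.307 × 35.4407 = 46.3210.
x̄₁ − x̄₂ = 439 − 722 = -283.0000.
CI: -283.0000 ± 46.3210 = (-329.32, -236.68).

(-329.32, -236.68)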